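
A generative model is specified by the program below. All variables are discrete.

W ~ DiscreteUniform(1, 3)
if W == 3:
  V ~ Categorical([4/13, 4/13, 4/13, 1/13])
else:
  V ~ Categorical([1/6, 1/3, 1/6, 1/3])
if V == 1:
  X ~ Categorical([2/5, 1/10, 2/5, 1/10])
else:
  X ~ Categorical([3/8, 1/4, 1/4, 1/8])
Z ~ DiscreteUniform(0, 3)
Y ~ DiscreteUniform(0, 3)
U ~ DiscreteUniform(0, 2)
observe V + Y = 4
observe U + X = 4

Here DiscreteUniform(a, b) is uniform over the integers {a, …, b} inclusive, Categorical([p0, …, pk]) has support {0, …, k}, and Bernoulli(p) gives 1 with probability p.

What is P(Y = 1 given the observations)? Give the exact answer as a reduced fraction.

P(Y = 1 | obs) = 87/314

Enumerate traces; 72 have nonzero weight after conditioning:
  (W=1, V=1, X=2, Z=0, Y=3, U=2) weight 1/1080
  (W=1, V=1, X=2, Z=1, Y=3, U=2) weight 1/1080
  (W=1, V=1, X=2, Z=2, Y=3, U=2) weight 1/1080
  (W=1, V=1, X=2, Z=3, Y=3, U=2) weight 1/1080
  (W=1, V=1, X=3, Z=0, Y=3, U=1) weight 1/4320
  (W=1, V=1, X=3, Z=1, Y=3, U=1) weight 1/4320
  (W=1, V=1, X=3, Z=2, Y=3, U=1) weight 1/4320
  (W=1, V=1, X=3, Z=3, Y=3, U=1) weight 1/4320
  (W=1, V=2, X=2, Z=0, Y=2, U=2) weight 1/3456
  (W=1, V=3, X=2, Z=0, Y=1, U=2) weight 1/1728
  … 62 more
Group by Y:
  weight(Y=1) = 29/3744
  weight(Y=2) = 25/3744
  weight(Y=3) = 19/1404
Total weight = 29/3744 + 25/3744 + 19/1404 = 157/5616
P(Y=1 | obs) = 29/3744 / 157/5616 = 87/314
P(Y=2 | obs) = 25/3744 / 157/5616 = 75/314
P(Y=3 | obs) = 19/1404 / 157/5616 = 76/157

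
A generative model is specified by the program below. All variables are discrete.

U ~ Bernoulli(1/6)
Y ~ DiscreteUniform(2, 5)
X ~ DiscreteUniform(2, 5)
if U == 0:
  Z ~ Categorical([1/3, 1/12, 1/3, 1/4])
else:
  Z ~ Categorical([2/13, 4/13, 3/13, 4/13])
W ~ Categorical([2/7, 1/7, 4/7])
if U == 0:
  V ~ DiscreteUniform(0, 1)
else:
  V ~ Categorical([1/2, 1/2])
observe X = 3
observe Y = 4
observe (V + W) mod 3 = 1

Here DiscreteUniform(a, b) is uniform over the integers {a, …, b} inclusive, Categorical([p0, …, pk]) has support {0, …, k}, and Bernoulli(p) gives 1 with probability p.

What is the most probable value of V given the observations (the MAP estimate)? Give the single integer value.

Enumerate traces; 16 have nonzero weight after conditioning:
  (U=0, Y=4, X=3, Z=0, W=0, V=1) weight 5/2016
  (U=0, Y=4, X=3, Z=0, W=1, V=0) weight 5/4032
  (U=0, Y=4, X=3, Z=1, W=0, V=1) weight 5/8064
  (U=0, Y=4, X=3, Z=1, W=1, V=0) weight 5/16128
  (U=0, Y=4, X=3, Z=2, W=0, V=1) weight 5/2016
  (U=0, Y=4, X=3, Z=2, W=1, V=0) weight 5/4032
  (U=0, Y=4, X=3, Z=3, W=0, V=1) weight 5/2688
  (U=0, Y=4, X=3, Z=3, W=1, V=0) weight 5/5376
  … 8 more
Group by V:
  weight(V=0) = 1/224
  weight(V=1) = 1/112
Total weight = 1/224 + 1/112 = 3/224
P(V=0 | obs) = 1/224 / 3/224 = 1/3
P(V=1 | obs) = 1/112 / 3/224 = 2/3
argmax = 1

argmax_v P(V = v | obs) = 1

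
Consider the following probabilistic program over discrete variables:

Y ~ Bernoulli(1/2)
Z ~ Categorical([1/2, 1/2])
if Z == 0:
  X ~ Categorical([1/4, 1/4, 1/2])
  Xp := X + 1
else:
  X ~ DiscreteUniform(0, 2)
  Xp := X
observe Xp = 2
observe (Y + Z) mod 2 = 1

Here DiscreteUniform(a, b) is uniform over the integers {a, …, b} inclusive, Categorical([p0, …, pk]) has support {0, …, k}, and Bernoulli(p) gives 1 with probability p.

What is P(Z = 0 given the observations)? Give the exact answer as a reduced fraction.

Enumerate traces; 2 have nonzero weight after conditioning:
  (Y=0, Z=1, X=2) weight 1/12
  (Y=1, Z=0, X=1) weight 1/16
Group by Z:
  weight(Z=0) = 1/16
  weight(Z=1) = 1/12
Total weight = 1/16 + 1/12 = 7/48
P(Z=0 | obs) = 1/16 / 7/48 = 3/7
P(Z=1 | obs) = 1/12 / 7/48 = 4/7

P(Z = 0 | obs) = 3/7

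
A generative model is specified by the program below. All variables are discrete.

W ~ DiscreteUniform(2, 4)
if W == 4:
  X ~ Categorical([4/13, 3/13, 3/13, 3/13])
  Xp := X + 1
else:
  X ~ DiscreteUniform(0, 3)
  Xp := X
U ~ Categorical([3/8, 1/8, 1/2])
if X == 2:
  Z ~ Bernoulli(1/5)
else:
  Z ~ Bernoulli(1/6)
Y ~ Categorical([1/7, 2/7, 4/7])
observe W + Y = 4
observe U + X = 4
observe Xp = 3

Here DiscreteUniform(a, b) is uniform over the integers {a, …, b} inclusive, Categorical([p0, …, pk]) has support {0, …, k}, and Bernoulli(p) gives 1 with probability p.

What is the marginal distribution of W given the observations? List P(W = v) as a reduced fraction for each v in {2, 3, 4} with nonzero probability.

Enumerate traces; 6 have nonzero weight after conditioning:
  (W=2, X=3, U=1, Z=0, Y=2) weight 5/1008
  (W=2, X=3, U=1, Z=1, Y=2) weight 1/1008
  (W=3, X=3, U=1, Z=0, Y=1) weight 5/2016
  (W=3, X=3, U=1, Z=1, Y=1) weight 1/2016
  (W=4, X=2, U=2, Z=0, Y=0) weight 2/455
  (W=4, X=2, U=2, Z=1, Y=0) weight 1/910
Group by W:
  weight(W=2) = 1/168
  weight(W=3) = 1/336
  weight(W=4) = 1/182
Total weight = 1/168 + 1/336 + 1/182 = 3/208
P(W=2 | obs) = 1/168 / 3/208 = 26/63
P(W=3 | obs) = 1/336 / 3/208 = 13/63
P(W=4 | obs) = 1/182 / 3/208 = 8/21

P(W=2) = 26/63, P(W=3) = 13/63, P(W=4) = 8/21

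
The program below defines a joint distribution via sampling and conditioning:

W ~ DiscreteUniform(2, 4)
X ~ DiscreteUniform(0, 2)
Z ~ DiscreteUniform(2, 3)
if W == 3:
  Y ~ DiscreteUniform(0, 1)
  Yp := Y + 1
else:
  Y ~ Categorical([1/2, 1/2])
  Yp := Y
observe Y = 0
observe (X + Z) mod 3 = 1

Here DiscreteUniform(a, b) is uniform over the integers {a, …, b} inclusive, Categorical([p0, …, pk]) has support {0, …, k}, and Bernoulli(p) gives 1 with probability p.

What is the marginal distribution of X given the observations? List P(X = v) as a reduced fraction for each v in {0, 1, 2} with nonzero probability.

Enumerate traces; 6 have nonzero weight after conditioning:
  (W=2, X=1, Z=3, Y=0) weight 1/36
  (W=2, X=2, Z=2, Y=0) weight 1/36
  (W=3, X=1, Z=3, Y=0) weight 1/36
  (W=3, X=2, Z=2, Y=0) weight 1/36
  (W=4, X=1, Z=3, Y=0) weight 1/36
  (W=4, X=2, Z=2, Y=0) weight 1/36
Group by X:
  weight(X=1) = 1/12
  weight(X=2) = 1/12
Total weight = 1/12 + 1/12 = 1/6
P(X=1 | obs) = 1/12 / 1/6 = 1/2
P(X=2 | obs) = 1/12 / 1/6 = 1/2

P(X=1) = 1/2, P(X=2) = 1/2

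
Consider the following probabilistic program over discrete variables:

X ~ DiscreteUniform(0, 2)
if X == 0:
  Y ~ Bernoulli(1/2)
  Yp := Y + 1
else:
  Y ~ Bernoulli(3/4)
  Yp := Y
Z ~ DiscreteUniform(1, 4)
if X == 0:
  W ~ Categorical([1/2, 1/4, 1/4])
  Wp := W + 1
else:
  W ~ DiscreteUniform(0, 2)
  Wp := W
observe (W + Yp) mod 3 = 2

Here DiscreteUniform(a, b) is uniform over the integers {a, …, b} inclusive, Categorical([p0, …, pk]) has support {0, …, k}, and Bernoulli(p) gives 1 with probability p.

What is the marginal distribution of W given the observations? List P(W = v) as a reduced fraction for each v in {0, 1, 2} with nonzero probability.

Enumerate traces; 24 have nonzero weight after conditioning:
  (X=0, Y=0, Z=1, W=1) weight 1/96
  (X=0, Y=0, Z=2, W=1) weight 1/96
  (X=0, Y=0, Z=3, W=1) weight 1/96
  (X=0, Y=0, Z=4, W=1) weight 1/96
  (X=0, Y=1, Z=1, W=0) weight 1/48
  (X=0, Y=1, Z=2, W=0) weight 1/48
  (X=0, Y=1, Z=3, W=0) weight 1/48
  (X=0, Y=1, Z=4, W=0) weight 1/48
  (X=1, Y=0, Z=1, W=2) weight 1/144
  … 15 more
Group by W:
  weight(W=0) = 1/12
  weight(W=1) = 5/24
  weight(W=2) = 1/18
Total weight = 1/12 + 5/24 + 1/18 = 25/72
P(W=0 | obs) = 1/12 / 25/72 = 6/25
P(W=1 | obs) = 5/24 / 25/72 = 3/5
P(W=2 | obs) = 1/18 / 25/72 = 4/25

P(W=0) = 6/25, P(W=1) = 3/5, P(W=2) = 4/25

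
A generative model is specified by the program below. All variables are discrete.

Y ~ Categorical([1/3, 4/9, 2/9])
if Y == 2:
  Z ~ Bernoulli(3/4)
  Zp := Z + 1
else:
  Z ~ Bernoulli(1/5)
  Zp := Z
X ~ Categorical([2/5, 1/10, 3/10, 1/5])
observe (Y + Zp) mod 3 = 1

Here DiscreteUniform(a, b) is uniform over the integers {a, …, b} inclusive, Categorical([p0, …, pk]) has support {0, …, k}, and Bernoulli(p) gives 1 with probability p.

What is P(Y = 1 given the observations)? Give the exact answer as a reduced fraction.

Enumerate traces; 12 have nonzero weight after conditioning:
  (Y=0, Z=1, X=0) weight 2/75
  (Y=0, Z=1, X=1) weight 1/150
  (Y=0, Z=1, X=2) weight 1/50
  (Y=0, Z=1, X=3) weight 1/75
  (Y=1, Z=0, X=0) weight 32/225
  (Y=1, Z=0, X=1) weight 8/225
  (Y=1, Z=0, X=2) weight 8/75
  (Y=1, Z=0, X=3) weight 16/225
  (Y=2, Z=1, X=0) weight 1/15
  … 3 more
Group by Y:
  weight(Y=0) = 1/15
  weight(Y=1) = 16/45
  weight(Y=2) = 1/6
Total weight = 1/15 + 16/45 + 1/6 = 53/90
P(Y=0 | obs) = 1/15 / 53/90 = 6/53
P(Y=1 | obs) = 16/45 / 53/90 = 32/53
P(Y=2 | obs) = 1/6 / 53/90 = 15/53

P(Y = 1 | obs) = 32/53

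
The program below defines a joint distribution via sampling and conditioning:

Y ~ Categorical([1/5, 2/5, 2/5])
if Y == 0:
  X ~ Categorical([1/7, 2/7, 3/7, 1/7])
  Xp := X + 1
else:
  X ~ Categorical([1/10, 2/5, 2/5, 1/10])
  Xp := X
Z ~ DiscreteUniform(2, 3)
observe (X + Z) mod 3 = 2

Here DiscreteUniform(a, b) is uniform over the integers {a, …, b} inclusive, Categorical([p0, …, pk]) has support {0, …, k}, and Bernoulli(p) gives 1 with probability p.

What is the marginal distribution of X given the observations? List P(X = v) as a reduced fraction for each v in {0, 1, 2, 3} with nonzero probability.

P(X=0) = 19/109, P(X=2) = 71/109, P(X=3) = 19/109

Enumerate traces; 9 have nonzero weight after conditioning:
  (Y=0, X=0, Z=2) weight 1/70
  (Y=0, X=2, Z=3) weight 3/70
  (Y=0, X=3, Z=2) weight 1/70
  (Y=1, X=0, Z=2) weight 1/50
  (Y=1, X=2, Z=3) weight 2/25
  (Y=1, X=3, Z=2) weight 1/50
  (Y=2, X=0, Z=2) weight 1/50
  (Y=2, X=2, Z=3) weight 2/25
  … 1 more
Group by X:
  weight(X=0) = 19/350
  weight(X=2) = 71/350
  weight(X=3) = 19/350
Total weight = 19/350 + 71/350 + 19/350 = 109/350
P(X=0 | obs) = 19/350 / 109/350 = 19/109
P(X=2 | obs) = 71/350 / 109/350 = 71/109
P(X=3 | obs) = 19/350 / 109/350 = 19/109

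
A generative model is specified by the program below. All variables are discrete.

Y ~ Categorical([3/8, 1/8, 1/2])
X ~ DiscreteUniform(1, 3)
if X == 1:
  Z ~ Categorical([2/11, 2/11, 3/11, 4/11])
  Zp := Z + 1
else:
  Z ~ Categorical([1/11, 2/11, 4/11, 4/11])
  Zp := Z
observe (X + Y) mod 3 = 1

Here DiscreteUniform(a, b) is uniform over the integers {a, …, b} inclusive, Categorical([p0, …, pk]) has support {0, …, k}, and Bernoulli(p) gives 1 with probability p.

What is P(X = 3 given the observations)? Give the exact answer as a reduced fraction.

P(X = 3 | obs) = 1/8

Enumerate traces; 12 have nonzero weight after conditioning:
  (Y=0, X=1, Z=0) weight 1/44
  (Y=0, X=1, Z=1) weight 1/44
  (Y=0, X=1, Z=2) weight 3/88
  (Y=0, X=1, Z=3) weight 1/22
  (Y=1, X=3, Z=0) weight 1/264
  (Y=1, X=3, Z=1) weight 1/132
  (Y=1, X=3, Z=2) weight 1/66
  (Y=1, X=3, Z=3) weight 1/66
  (Y=2, X=2, Z=0) weight 1/66
  … 3 more
Group by X:
  weight(X=1) = 1/8
  weight(X=2) = 1/6
  weight(X=3) = 1/24
Total weight = 1/8 + 1/6 + 1/24 = 1/3
P(X=1 | obs) = 1/8 / 1/3 = 3/8
P(X=2 | obs) = 1/6 / 1/3 = 1/2
P(X=3 | obs) = 1/24 / 1/3 = 1/8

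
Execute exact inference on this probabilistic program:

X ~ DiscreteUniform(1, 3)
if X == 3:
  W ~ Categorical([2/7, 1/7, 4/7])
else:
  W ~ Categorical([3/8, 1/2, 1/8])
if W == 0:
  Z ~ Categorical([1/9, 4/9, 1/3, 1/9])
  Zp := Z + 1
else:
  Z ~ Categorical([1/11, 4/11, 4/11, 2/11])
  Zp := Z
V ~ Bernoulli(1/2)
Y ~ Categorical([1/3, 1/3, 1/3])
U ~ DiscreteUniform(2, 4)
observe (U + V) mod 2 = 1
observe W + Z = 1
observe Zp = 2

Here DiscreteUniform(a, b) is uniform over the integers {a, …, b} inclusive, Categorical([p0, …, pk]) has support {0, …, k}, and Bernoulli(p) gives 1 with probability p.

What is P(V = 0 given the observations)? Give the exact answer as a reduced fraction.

P(V = 0 | obs) = 1/3

Enumerate traces; 27 have nonzero weight after conditioning:
  (X=1, W=0, Z=1, V=0, Y=0, U=3) weight 1/324
  (X=1, W=0, Z=1, V=0, Y=1, U=3) weight 1/324
  (X=1, W=0, Z=1, V=0, Y=2, U=3) weight 1/324
  (X=1, W=0, Z=1, V=1, Y=0, U=2) weight 1/324
  (X=1, W=0, Z=1, V=1, Y=0, U=4) weight 1/324
  (X=1, W=0, Z=1, V=1, Y=1, U=2) weight 1/324
  (X=1, W=0, Z=1, V=1, Y=1, U=4) weight 1/324
  (X=1, W=0, Z=1, V=1, Y=2, U=2) weight 1/324
  … 19 more
Group by V:
  weight(V=0) = 29/1134
  weight(V=1) = 29/567
Total weight = 29/1134 + 29/567 = 29/378
P(V=0 | obs) = 29/1134 / 29/378 = 1/3
P(V=1 | obs) = 29/567 / 29/378 = 2/3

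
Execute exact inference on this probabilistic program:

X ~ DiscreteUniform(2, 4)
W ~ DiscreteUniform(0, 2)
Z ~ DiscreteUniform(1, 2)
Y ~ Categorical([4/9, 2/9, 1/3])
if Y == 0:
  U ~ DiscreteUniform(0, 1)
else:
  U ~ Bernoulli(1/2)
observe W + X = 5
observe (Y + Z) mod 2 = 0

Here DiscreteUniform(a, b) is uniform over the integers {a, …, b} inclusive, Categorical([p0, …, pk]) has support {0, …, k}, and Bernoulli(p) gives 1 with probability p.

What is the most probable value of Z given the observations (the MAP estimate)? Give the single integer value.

argmax_v P(Z = v | obs) = 2

Enumerate traces; 12 have nonzero weight after conditioning:
  (X=3, W=2, Z=1, Y=1, U=0) weight 1/162
  (X=3, W=2, Z=1, Y=1, U=1) weight 1/162
  (X=3, W=2, Z=2, Y=0, U=0) weight 1/81
  (X=3, W=2, Z=2, Y=0, U=1) weight 1/81
  (X=3, W=2, Z=2, Y=2, U=0) weight 1/108
  (X=3, W=2, Z=2, Y=2, U=1) weight 1/108
  (X=4, W=1, Z=1, Y=1, U=0) weight 1/162
  (X=4, W=1, Z=1, Y=1, U=1) weight 1/162
  … 4 more
Group by Z:
  weight(Z=1) = 2/81
  weight(Z=2) = 7/81
Total weight = 2/81 + 7/81 = 1/9
P(Z=1 | obs) = 2/81 / 1/9 = 2/9
P(Z=2 | obs) = 7/81 / 1/9 = 7/9
argmax = 2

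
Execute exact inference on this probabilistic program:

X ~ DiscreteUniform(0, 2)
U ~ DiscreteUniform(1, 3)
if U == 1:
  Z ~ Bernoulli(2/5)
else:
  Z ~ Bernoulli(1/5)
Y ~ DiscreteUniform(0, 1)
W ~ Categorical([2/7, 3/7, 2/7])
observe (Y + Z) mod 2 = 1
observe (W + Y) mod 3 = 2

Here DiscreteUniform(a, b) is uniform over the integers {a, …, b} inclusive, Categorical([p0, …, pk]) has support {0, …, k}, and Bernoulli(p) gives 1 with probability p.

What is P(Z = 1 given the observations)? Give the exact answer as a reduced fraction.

Enumerate traces; 18 have nonzero weight after conditioning:
  (X=0, U=1, Z=0, Y=1, W=1) weight 1/70
  (X=0, U=1, Z=1, Y=0, W=2) weight 2/315
  (X=0, U=2, Z=0, Y=1, W=1) weight 2/105
  (X=0, U=2, Z=1, Y=0, W=2) weight 1/315
  (X=0, U=3, Z=0, Y=1, W=1) weight 2/105
  (X=0, U=3, Z=1, Y=0, W=2) weight 1/315
  (X=1, U=1, Z=0, Y=1, W=1) weight 1/70
  (X=1, U=1, Z=1, Y=0, W=2) weight 2/315
  … 10 more
Group by Z:
  weight(Z=0) = 11/70
  weight(Z=1) = 4/105
Total weight = 11/70 + 4/105 = 41/210
P(Z=0 | obs) = 11/70 / 41/210 = 33/41
P(Z=1 | obs) = 4/105 / 41/210 = 8/41

P(Z = 1 | obs) = 8/41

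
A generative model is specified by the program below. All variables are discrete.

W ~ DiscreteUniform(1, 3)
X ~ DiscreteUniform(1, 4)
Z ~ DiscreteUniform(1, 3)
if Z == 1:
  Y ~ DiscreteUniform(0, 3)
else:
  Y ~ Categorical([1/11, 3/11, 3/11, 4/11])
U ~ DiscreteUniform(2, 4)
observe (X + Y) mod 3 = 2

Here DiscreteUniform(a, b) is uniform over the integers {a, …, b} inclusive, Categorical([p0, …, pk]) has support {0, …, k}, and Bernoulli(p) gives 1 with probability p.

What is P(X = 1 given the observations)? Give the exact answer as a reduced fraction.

Enumerate traces; 135 have nonzero weight after conditioning:
  (W=1, X=1, Z=1, Y=1, U=2) weight 1/432
  (W=1, X=1, Z=1, Y=1, U=3) weight 1/432
  (W=1, X=1, Z=1, Y=1, U=4) weight 1/432
  (W=1, X=1, Z=2, Y=1, U=2) weight 1/396
  (W=1, X=1, Z=2, Y=1, U=3) weight 1/396
  (W=1, X=1, Z=2, Y=1, U=4) weight 1/396
  (W=1, X=1, Z=3, Y=1, U=2) weight 1/396
  (W=1, X=1, Z=3, Y=1, U=3) weight 1/396
  (W=1, X=2, Z=1, Y=0, U=2) weight 1/432
  (W=1, X=3, Z=1, Y=2, U=2) weight 1/432
  … 125 more
Group by X:
  weight(X=1) = 35/528
  weight(X=2) = 31/264
  weight(X=3) = 35/528
  weight(X=4) = 35/528
Total weight = 35/528 + 31/264 + 35/528 + 35/528 = 167/528
P(X=1 | obs) = 35/528 / 167/528 = 35/167
P(X=2 | obs) = 31/264 / 167/528 = 62/167
P(X=3 | obs) = 35/528 / 167/528 = 35/167
P(X=4 | obs) = 35/528 / 167/528 = 35/167

P(X = 1 | obs) = 35/167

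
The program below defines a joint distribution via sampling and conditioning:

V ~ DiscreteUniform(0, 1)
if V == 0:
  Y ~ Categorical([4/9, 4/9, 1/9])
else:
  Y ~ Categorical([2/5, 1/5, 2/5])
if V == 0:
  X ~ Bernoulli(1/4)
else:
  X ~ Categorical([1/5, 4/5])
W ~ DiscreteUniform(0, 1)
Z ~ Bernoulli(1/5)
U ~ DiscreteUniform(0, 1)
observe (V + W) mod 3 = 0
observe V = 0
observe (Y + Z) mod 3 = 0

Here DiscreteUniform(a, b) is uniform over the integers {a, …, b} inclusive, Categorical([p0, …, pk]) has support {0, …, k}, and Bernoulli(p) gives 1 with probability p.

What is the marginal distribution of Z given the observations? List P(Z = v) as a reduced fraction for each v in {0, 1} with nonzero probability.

P(Z=0) = 16/17, P(Z=1) = 1/17

Enumerate traces; 8 have nonzero weight after conditioning:
  (V=0, Y=0, X=0, W=0, Z=0, U=0) weight 1/30
  (V=0, Y=0, X=0, W=0, Z=0, U=1) weight 1/30
  (V=0, Y=0, X=1, W=0, Z=0, U=0) weight 1/90
  (V=0, Y=0, X=1, W=0, Z=0, U=1) weight 1/90
  (V=0, Y=2, X=0, W=0, Z=1, U=0) weight 1/480
  (V=0, Y=2, X=0, W=0, Z=1, U=1) weight 1/480
  (V=0, Y=2, X=1, W=0, Z=1, U=0) weight 1/1440
  (V=0, Y=2, X=1, W=0, Z=1, U=1) weight 1/1440
Group by Z:
  weight(Z=0) = 4/45
  weight(Z=1) = 1/180
Total weight = 4/45 + 1/180 = 17/180
P(Z=0 | obs) = 4/45 / 17/180 = 16/17
P(Z=1 | obs) = 1/180 / 17/180 = 1/17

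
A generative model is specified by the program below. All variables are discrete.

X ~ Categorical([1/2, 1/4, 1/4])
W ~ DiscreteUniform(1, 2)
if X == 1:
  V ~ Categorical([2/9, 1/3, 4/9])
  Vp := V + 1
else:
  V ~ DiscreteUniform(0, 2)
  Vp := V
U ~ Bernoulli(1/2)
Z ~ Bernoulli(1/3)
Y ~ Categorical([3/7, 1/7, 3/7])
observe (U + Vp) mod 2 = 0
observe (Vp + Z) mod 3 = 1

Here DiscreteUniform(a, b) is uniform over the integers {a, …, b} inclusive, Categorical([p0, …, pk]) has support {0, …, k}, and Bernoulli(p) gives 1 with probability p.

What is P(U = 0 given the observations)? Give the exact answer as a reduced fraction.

Enumerate traces; 36 have nonzero weight after conditioning:
  (X=0, W=1, V=0, U=0, Z=1, Y=0) weight 1/168
  (X=0, W=1, V=0, U=0, Z=1, Y=1) weight 1/504
  (X=0, W=1, V=0, U=0, Z=1, Y=2) weight 1/168
  (X=0, W=1, V=1, U=1, Z=0, Y=0) weight 1/84
  (X=0, W=1, V=1, U=1, Z=0, Y=1) weight 1/252
  (X=0, W=1, V=1, U=1, Z=0, Y=2) weight 1/84
  (X=0, W=2, V=0, U=0, Z=1, Y=0) weight 1/168
  (X=0, W=2, V=0, U=0, Z=1, Y=1) weight 1/504
  … 28 more
Group by U:
  weight(U=0) = 1/24
  weight(U=1) = 13/108
Total weight = 1/24 + 13/108 = 35/216
P(U=0 | obs) = 1/24 / 35/216 = 9/35
P(U=1 | obs) = 13/108 / 35/216 = 26/35

P(U = 0 | obs) = 9/35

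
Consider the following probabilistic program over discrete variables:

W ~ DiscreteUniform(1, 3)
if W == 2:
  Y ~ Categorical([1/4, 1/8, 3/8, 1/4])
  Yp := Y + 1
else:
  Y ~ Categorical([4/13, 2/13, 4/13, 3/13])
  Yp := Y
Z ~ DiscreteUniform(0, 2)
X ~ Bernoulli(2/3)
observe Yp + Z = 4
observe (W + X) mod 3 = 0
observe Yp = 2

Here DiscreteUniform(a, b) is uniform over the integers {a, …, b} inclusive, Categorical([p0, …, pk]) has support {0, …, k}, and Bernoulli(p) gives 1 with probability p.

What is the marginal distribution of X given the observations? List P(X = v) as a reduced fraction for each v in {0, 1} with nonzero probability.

P(X=0) = 16/29, P(X=1) = 13/29

Enumerate traces; 2 have nonzero weight after conditioning:
  (W=2, Y=1, Z=2, X=1) weight 1/108
  (W=3, Y=2, Z=2, X=0) weight 4/351
Group by X:
  weight(X=0) = 4/351
  weight(X=1) = 1/108
Total weight = 4/351 + 1/108 = 29/1404
P(X=0 | obs) = 4/351 / 29/1404 = 16/29
P(X=1 | obs) = 1/108 / 29/1404 = 13/29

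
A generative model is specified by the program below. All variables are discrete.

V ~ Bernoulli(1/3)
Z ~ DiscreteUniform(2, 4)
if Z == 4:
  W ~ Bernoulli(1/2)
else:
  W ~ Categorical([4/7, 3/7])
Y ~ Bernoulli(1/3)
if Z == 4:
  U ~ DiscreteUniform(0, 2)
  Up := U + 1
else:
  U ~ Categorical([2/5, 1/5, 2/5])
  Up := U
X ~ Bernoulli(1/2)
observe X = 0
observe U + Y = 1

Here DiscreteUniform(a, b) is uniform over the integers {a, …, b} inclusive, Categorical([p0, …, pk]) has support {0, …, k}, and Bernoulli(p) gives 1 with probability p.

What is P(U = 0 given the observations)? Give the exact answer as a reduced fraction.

P(U = 0 | obs) = 17/39

Enumerate traces; 24 have nonzero weight after conditioning:
  (V=0, Z=2, W=0, Y=0, U=1, X=0) weight 8/945
  (V=0, Z=2, W=0, Y=1, U=0, X=0) weight 8/945
  (V=0, Z=2, W=1, Y=0, U=1, X=0) weight 2/315
  (V=0, Z=2, W=1, Y=1, U=0, X=0) weight 2/315
  (V=0, Z=3, W=0, Y=0, U=1, X=0) weight 8/945
  (V=0, Z=3, W=0, Y=1, U=0, X=0) weight 8/945
  (V=0, Z=3, W=1, Y=0, U=1, X=0) weight 2/315
  (V=0, Z=3, W=1, Y=1, U=0, X=0) weight 2/315
  … 16 more
Group by U:
  weight(U=0) = 17/270
  weight(U=1) = 11/135
Total weight = 17/270 + 11/135 = 13/90
P(U=0 | obs) = 17/270 / 13/90 = 17/39
P(U=1 | obs) = 11/135 / 13/90 = 22/39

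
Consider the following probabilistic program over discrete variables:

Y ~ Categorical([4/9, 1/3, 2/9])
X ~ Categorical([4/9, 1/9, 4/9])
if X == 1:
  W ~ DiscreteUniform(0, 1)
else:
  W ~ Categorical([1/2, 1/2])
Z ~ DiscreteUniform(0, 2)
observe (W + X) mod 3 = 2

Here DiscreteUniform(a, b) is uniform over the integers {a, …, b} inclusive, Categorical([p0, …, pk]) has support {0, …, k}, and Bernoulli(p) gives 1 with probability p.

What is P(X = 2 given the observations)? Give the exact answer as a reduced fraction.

P(X = 2 | obs) = 4/5

Enumerate traces; 18 have nonzero weight after conditioning:
  (Y=0, X=1, W=1, Z=0) weight 2/243
  (Y=0, X=1, W=1, Z=1) weight 2/243
  (Y=0, X=1, W=1, Z=2) weight 2/243
  (Y=0, X=2, W=0, Z=0) weight 8/243
  (Y=0, X=2, W=0, Z=1) weight 8/243
  (Y=0, X=2, W=0, Z=2) weight 8/243
  (Y=1, X=1, W=1, Z=0) weight 1/162
  (Y=1, X=1, W=1, Z=1) weight 1/162
  … 10 more
Group by X:
  weight(X=1) = 1/18
  weight(X=2) = 2/9
Total weight = 1/18 + 2/9 = 5/18
P(X=1 | obs) = 1/18 / 5/18 = 1/5
P(X=2 | obs) = 2/9 / 5/18 = 4/5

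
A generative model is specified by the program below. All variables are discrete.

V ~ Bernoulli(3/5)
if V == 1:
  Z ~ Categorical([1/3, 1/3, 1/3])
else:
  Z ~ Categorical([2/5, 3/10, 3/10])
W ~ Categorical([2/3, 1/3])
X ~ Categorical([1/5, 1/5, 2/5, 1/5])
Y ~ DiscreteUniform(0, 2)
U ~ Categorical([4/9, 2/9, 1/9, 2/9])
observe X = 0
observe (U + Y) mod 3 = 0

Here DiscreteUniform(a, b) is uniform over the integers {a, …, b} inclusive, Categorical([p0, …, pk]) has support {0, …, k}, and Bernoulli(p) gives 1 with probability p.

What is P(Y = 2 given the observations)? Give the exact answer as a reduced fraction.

Enumerate traces; 48 have nonzero weight after conditioning:
  (V=0, Z=0, W=0, X=0, Y=0, U=0) weight 32/10125
  (V=0, Z=0, W=0, X=0, Y=0, U=3) weight 16/10125
  (V=0, Z=0, W=0, X=0, Y=1, U=2) weight 8/10125
  (V=0, Z=0, W=0, X=0, Y=2, U=1) weight 16/10125
  (V=0, Z=0, W=1, X=0, Y=0, U=0) weight 16/10125
  (V=0, Z=0, W=1, X=0, Y=0, U=3) weight 8/10125
  (V=0, Z=0, W=1, X=0, Y=1, U=2) weight 4/10125
  (V=0, Z=0, W=1, X=0, Y=2, U=1) weight 8/10125
  … 40 more
Group by Y:
  weight(Y=0) = 2/45
  weight(Y=1) = 1/135
  weight(Y=2) = 2/135
Total weight = 2/45 + 1/135 + 2/135 = 1/15
P(Y=0 | obs) = 2/45 / 1/15 = 2/3
P(Y=1 | obs) = 1/135 / 1/15 = 1/9
P(Y=2 | obs) = 2/135 / 1/15 = 2/9

P(Y = 2 | obs) = 2/9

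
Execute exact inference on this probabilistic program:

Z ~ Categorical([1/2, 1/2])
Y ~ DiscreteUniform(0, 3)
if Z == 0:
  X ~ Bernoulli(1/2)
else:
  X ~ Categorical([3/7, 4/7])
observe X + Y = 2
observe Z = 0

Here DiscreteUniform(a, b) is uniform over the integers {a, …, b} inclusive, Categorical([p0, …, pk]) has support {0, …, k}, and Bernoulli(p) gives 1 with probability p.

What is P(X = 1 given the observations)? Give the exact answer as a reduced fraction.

Enumerate traces; 2 have nonzero weight after conditioning:
  (Z=0, Y=1, X=1) weight 1/16
  (Z=0, Y=2, X=0) weight 1/16
Group by X:
  weight(X=0) = 1/16
  weight(X=1) = 1/16
Total weight = 1/16 + 1/16 = 1/8
P(X=0 | obs) = 1/16 / 1/8 = 1/2
P(X=1 | obs) = 1/16 / 1/8 = 1/2

P(X = 1 | obs) = 1/2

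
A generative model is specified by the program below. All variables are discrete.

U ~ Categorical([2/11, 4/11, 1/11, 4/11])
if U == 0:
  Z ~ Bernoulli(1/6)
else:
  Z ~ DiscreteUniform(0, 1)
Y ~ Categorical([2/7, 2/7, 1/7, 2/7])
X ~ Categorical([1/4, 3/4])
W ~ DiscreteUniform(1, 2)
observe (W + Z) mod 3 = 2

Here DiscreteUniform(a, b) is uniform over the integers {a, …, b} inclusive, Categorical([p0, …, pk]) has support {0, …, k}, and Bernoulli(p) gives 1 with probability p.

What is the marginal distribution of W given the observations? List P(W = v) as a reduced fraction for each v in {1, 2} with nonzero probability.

Enumerate traces; 64 have nonzero weight after conditioning:
  (U=0, Z=0, Y=0, X=0, W=2) weight 5/924
  (U=0, Z=0, Y=0, X=1, W=2) weight 5/308
  (U=0, Z=0, Y=1, X=0, W=2) weight 5/924
  (U=0, Z=0, Y=1, X=1, W=2) weight 5/308
  (U=0, Z=0, Y=2, X=0, W=2) weight 5/1848
  (U=0, Z=0, Y=2, X=1, W=2) weight 5/616
  (U=0, Z=0, Y=3, X=0, W=2) weight 5/924
  (U=0, Z=0, Y=3, X=1, W=2) weight 5/308
  (U=0, Z=1, Y=0, X=0, W=1) weight 1/924
  … 55 more
Group by W:
  weight(W=1) = 29/132
  weight(W=2) = 37/132
Total weight = 29/132 + 37/132 = 1/2
P(W=1 | obs) = 29/132 / 1/2 = 29/66
P(W=2 | obs) = 37/132 / 1/2 = 37/66

P(W=1) = 29/66, P(W=2) = 37/66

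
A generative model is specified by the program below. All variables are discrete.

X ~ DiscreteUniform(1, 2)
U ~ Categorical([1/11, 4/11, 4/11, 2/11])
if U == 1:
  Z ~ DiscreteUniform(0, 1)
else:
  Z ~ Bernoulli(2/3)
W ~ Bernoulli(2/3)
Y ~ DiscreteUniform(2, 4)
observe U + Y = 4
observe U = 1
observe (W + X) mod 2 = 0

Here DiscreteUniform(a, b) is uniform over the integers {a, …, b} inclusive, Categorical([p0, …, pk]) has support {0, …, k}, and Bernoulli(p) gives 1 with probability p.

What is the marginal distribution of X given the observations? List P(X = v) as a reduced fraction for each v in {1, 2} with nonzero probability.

P(X=1) = 2/3, P(X=2) = 1/3

Enumerate traces; 4 have nonzero weight after conditioning:
  (X=1, U=1, Z=0, W=1, Y=3) weight 2/99
  (X=1, U=1, Z=1, W=1, Y=3) weight 2/99
  (X=2, U=1, Z=0, W=0, Y=3) weight 1/99
  (X=2, U=1, Z=1, W=0, Y=3) weight 1/99
Group by X:
  weight(X=1) = 4/99
  weight(X=2) = 2/99
Total weight = 4/99 + 2/99 = 2/33
P(X=1 | obs) = 4/99 / 2/33 = 2/3
P(X=2 | obs) = 2/99 / 2/33 = 1/3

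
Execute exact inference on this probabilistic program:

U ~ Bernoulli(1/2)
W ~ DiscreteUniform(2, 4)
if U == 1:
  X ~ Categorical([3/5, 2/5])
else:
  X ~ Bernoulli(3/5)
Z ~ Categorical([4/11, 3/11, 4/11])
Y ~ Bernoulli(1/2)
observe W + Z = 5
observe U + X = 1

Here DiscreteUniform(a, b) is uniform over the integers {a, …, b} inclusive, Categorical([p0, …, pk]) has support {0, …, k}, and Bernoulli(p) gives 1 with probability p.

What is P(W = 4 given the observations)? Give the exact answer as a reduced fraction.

P(W = 4 | obs) = 3/7

Enumerate traces; 8 have nonzero weight after conditioning:
  (U=0, W=3, X=1, Z=2, Y=0) weight 1/55
  (U=0, W=3, X=1, Z=2, Y=1) weight 1/55
  (U=0, W=4, X=1, Z=1, Y=0) weight 3/220
  (U=0, W=4, X=1, Z=1, Y=1) weight 3/220
  (U=1, W=3, X=0, Z=2, Y=0) weight 1/55
  (U=1, W=3, X=0, Z=2, Y=1) weight 1/55
  (U=1, W=4, X=0, Z=1, Y=0) weight 3/220
  (U=1, W=4, X=0, Z=1, Y=1) weight 3/220
Group by W:
  weight(W=3) = 4/55
  weight(W=4) = 3/55
Total weight = 4/55 + 3/55 = 7/55
P(W=3 | obs) = 4/55 / 7/55 = 4/7
P(W=4 | obs) = 3/55 / 7/55 = 3/7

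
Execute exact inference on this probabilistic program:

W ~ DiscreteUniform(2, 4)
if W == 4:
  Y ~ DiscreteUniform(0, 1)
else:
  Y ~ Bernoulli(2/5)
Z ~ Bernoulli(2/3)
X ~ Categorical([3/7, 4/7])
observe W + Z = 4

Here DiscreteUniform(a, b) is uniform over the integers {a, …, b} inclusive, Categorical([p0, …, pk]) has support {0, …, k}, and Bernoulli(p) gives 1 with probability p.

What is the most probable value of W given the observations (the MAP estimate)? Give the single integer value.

argmax_v P(W = v | obs) = 3

Enumerate traces; 8 have nonzero weight after conditioning:
  (W=3, Y=0, Z=1, X=0) weight 2/35
  (W=3, Y=0, Z=1, X=1) weight 8/105
  (W=3, Y=1, Z=1, X=0) weight 4/105
  (W=3, Y=1, Z=1, X=1) weight 16/315
  (W=4, Y=0, Z=0, X=0) weight 1/42
  (W=4, Y=0, Z=0, X=1) weight 2/63
  (W=4, Y=1, Z=0, X=0) weight 1/42
  (W=4, Y=1, Z=0, X=1) weight 2/63
Group by W:
  weight(W=3) = 2/9
  weight(W=4) = 1/9
Total weight = 2/9 + 1/9 = 1/3
P(W=3 | obs) = 2/9 / 1/3 = 2/3
P(W=4 | obs) = 1/9 / 1/3 = 1/3
argmax = 3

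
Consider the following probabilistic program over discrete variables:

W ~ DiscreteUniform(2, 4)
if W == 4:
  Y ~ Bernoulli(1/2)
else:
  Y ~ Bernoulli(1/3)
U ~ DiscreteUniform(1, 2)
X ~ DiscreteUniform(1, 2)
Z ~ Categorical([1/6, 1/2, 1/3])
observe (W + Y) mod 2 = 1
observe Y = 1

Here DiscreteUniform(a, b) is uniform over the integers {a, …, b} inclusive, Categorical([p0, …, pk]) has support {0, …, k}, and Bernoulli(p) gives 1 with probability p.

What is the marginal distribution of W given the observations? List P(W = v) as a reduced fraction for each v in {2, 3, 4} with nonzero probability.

P(W=2) = 2/5, P(W=4) = 3/5

Enumerate traces; 24 have nonzero weight after conditioning:
  (W=2, Y=1, U=1, X=1, Z=0) weight 1/216
  (W=2, Y=1, U=1, X=1, Z=1) weight 1/72
  (W=2, Y=1, U=1, X=1, Z=2) weight 1/108
  (W=2, Y=1, U=1, X=2, Z=0) weight 1/216
  (W=2, Y=1, U=1, X=2, Z=1) weight 1/72
  (W=2, Y=1, U=1, X=2, Z=2) weight 1/108
  (W=2, Y=1, U=2, X=1, Z=0) weight 1/216
  (W=2, Y=1, U=2, X=1, Z=1) weight 1/72
  (W=4, Y=1, U=1, X=1, Z=0) weight 1/144
  … 15 more
Group by W:
  weight(W=2) = 1/9
  weight(W=4) = 1/6
Total weight = 1/9 + 1/6 = 5/18
P(W=2 | obs) = 1/9 / 5/18 = 2/5
P(W=4 | obs) = 1/6 / 5/18 = 3/5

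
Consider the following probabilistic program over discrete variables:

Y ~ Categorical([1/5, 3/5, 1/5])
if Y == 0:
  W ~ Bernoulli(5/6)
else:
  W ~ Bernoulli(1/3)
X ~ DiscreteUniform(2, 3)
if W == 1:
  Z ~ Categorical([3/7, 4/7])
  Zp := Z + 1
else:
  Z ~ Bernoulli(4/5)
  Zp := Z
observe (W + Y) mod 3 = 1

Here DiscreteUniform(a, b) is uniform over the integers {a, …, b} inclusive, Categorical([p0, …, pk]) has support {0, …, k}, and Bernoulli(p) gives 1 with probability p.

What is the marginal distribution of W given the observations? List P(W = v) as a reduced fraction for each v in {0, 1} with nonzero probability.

Enumerate traces; 8 have nonzero weight after conditioning:
  (Y=0, W=1, X=2, Z=0) weight 1/28
  (Y=0, W=1, X=2, Z=1) weight 1/21
  (Y=0, W=1, X=3, Z=0) weight 1/28
  (Y=0, W=1, X=3, Z=1) weight 1/21
  (Y=1, W=0, X=2, Z=0) weight 1/25
  (Y=1, W=0, X=2, Z=1) weight 4/25
  (Y=1, W=0, X=3, Z=0) weight 1/25
  (Y=1, W=0, X=3, Z=1) weight 4/25
Group by W:
  weight(W=0) = 2/5
  weight(W=1) = 1/6
Total weight = 2/5 + 1/6 = 17/30
P(W=0 | obs) = 2/5 / 17/30 = 12/17
P(W=1 | obs) = 1/6 / 17/30 = 5/17

P(W=0) = 12/17, P(W=1) = 5/17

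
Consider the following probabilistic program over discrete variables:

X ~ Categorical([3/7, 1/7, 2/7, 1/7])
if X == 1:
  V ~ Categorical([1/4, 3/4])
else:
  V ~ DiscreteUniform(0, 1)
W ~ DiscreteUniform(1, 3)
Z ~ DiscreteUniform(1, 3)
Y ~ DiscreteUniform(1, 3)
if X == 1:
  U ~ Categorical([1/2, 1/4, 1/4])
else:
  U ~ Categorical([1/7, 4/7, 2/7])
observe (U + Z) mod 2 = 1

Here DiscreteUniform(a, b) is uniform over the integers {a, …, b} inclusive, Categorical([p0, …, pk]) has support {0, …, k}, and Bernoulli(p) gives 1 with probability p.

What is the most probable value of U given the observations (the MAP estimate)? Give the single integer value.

argmax_v P(U = v | obs) = 2

Enumerate traces; 360 have nonzero weight after conditioning:
  (X=0, V=0, W=1, Z=1, Y=1, U=0) weight 1/882
  (X=0, V=0, W=1, Z=1, Y=1, U=2) weight 1/441
  (X=0, V=0, W=1, Z=1, Y=2, U=0) weight 1/882
  (X=0, V=0, W=1, Z=1, Y=2, U=2) weight 1/441
  (X=0, V=0, W=1, Z=1, Y=3, U=0) weight 1/882
  (X=0, V=0, W=1, Z=1, Y=3, U=2) weight 1/441
  (X=0, V=0, W=1, Z=2, Y=1, U=1) weight 2/441
  (X=0, V=0, W=1, Z=2, Y=2, U=1) weight 2/441
  … 352 more
Group by U:
  weight(U=0) = 19/147
  weight(U=1) = 103/588
  weight(U=2) = 55/294
Total weight = 19/147 + 103/588 + 55/294 = 289/588
P(U=0 | obs) = 19/147 / 289/588 = 76/289
P(U=1 | obs) = 103/588 / 289/588 = 103/289
P(U=2 | obs) = 55/294 / 289/588 = 110/289
argmax = 2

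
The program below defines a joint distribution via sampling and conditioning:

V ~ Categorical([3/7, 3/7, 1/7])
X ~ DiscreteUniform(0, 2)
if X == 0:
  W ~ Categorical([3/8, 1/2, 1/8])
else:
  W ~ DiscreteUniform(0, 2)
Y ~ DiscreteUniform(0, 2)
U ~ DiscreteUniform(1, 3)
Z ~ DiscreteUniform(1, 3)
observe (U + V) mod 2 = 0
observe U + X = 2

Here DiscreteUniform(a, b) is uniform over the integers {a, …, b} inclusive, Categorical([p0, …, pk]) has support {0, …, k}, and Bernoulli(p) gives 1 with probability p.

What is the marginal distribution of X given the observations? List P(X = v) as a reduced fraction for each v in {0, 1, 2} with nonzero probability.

P(X=0) = 4/7, P(X=1) = 3/7

Enumerate traces; 81 have nonzero weight after conditioning:
  (V=0, X=0, W=0, Y=0, U=2, Z=1) weight 1/504
  (V=0, X=0, W=0, Y=0, U=2, Z=2) weight 1/504
  (V=0, X=0, W=0, Y=0, U=2, Z=3) weight 1/504
  (V=0, X=0, W=0, Y=1, U=2, Z=1) weight 1/504
  (V=0, X=0, W=0, Y=1, U=2, Z=2) weight 1/504
  (V=0, X=0, W=0, Y=1, U=2, Z=3) weight 1/504
  (V=0, X=0, W=0, Y=2, U=2, Z=1) weight 1/504
  (V=0, X=0, W=0, Y=2, U=2, Z=2) weight 1/504
  (V=1, X=1, W=0, Y=0, U=1, Z=1) weight 1/567
  … 72 more
Group by X:
  weight(X=0) = 4/63
  weight(X=1) = 1/21
Total weight = 4/63 + 1/21 = 1/9
P(X=0 | obs) = 4/63 / 1/9 = 4/7
P(X=1 | obs) = 1/21 / 1/9 = 3/7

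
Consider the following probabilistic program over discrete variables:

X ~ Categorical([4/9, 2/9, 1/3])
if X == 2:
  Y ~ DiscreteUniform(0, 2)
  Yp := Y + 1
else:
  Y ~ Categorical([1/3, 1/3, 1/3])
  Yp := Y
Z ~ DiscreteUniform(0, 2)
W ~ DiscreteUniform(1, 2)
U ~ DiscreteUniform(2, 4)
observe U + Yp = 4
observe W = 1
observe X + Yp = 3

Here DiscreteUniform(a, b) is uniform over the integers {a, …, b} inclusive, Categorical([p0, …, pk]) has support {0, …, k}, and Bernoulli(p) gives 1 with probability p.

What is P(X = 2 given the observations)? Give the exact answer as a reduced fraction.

Enumerate traces; 6 have nonzero weight after conditioning:
  (X=1, Y=2, Z=0, W=1, U=2) weight 1/243
  (X=1, Y=2, Z=1, W=1, U=2) weight 1/243
  (X=1, Y=2, Z=2, W=1, U=2) weight 1/243
  (X=2, Y=0, Z=0, W=1, U=3) weight 1/162
  (X=2, Y=0, Z=1, W=1, U=3) weight 1/162
  (X=2, Y=0, Z=2, W=1, U=3) weight 1/162
Group by X:
  weight(X=1) = 1/81
  weight(X=2) = 1/54
Total weight = 1/81 + 1/54 = 5/162
P(X=1 | obs) = 1/81 / 5/162 = 2/5
P(X=2 | obs) = 1/54 / 5/162 = 3/5

P(X = 2 | obs) = 3/5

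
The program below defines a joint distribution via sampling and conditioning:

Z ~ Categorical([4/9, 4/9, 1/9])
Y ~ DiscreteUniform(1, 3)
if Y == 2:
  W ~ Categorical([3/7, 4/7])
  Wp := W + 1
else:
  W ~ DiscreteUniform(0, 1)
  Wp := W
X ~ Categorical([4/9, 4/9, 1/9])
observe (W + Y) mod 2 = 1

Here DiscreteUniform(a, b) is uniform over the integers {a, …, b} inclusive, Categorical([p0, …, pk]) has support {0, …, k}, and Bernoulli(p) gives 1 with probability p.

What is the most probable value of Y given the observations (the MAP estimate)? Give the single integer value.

argmax_v P(Y = v | obs) = 2

Enumerate traces; 27 have nonzero weight after conditioning:
  (Z=0, Y=1, W=0, X=0) weight 8/243
  (Z=0, Y=1, W=0, X=1) weight 8/243
  (Z=0, Y=1, W=0, X=2) weight 2/243
  (Z=0, Y=2, W=1, X=0) weight 64/1701
  (Z=0, Y=2, W=1, X=1) weight 64/1701
  (Z=0, Y=2, W=1, X=2) weight 16/1701
  (Z=0, Y=3, W=0, X=0) weight 8/243
  (Z=0, Y=3, W=0, X=1) weight 8/243
  … 19 more
Group by Y:
  weight(Y=1) = 1/6
  weight(Y=2) = 4/21
  weight(Y=3) = 1/6
Total weight = 1/6 + 4/21 + 1/6 = 11/21
P(Y=1 | obs) = 1/6 / 11/21 = 7/22
P(Y=2 | obs) = 4/21 / 11/21 = 4/11
P(Y=3 | obs) = 1/6 / 11/21 = 7/22
argmax = 2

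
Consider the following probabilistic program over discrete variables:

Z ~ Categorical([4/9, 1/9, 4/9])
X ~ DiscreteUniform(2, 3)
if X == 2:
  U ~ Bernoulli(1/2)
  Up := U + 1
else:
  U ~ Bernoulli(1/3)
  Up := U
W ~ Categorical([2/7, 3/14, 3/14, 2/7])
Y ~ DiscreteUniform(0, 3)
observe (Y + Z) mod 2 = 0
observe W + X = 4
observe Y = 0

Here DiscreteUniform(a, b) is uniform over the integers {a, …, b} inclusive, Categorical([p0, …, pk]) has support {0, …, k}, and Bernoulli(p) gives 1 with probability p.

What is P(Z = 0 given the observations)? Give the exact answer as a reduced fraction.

P(Z = 0 | obs) = 1/2

Enumerate traces; 8 have nonzero weight after conditioning:
  (Z=0, X=2, U=0, W=2, Y=0) weight 1/168
  (Z=0, X=2, U=1, W=2, Y=0) weight 1/168
  (Z=0, X=3, U=0, W=1, Y=0) weight 1/126
  (Z=0, X=3, U=1, W=1, Y=0) weight 1/252
  (Z=2, X=2, U=0, W=2, Y=0) weight 1/168
  (Z=2, X=2, U=1, W=2, Y=0) weight 1/168
  (Z=2, X=3, U=0, W=1, Y=0) weight 1/126
  (Z=2, X=3, U=1, W=1, Y=0) weight 1/252
Group by Z:
  weight(Z=0) = 1/42
  weight(Z=2) = 1/42
Total weight = 1/42 + 1/42 = 1/21
P(Z=0 | obs) = 1/42 / 1/21 = 1/2
P(Z=2 | obs) = 1/42 / 1/21 = 1/2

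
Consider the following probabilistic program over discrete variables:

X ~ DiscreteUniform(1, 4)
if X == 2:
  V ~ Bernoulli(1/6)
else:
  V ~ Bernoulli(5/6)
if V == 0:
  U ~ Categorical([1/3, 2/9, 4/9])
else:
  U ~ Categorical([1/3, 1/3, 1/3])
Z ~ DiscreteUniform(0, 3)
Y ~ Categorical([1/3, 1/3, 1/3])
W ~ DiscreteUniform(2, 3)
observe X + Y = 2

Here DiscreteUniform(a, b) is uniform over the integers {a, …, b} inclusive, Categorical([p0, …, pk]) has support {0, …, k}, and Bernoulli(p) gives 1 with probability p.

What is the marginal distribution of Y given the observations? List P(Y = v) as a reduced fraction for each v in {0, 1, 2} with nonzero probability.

Enumerate traces; 96 have nonzero weight after conditioning:
  (X=1, V=0, U=0, Z=0, Y=1, W=2) weight 1/1728
  (X=1, V=0, U=0, Z=0, Y=1, W=3) weight 1/1728
  (X=1, V=0, U=0, Z=1, Y=1, W=2) weight 1/1728
  (X=1, V=0, U=0, Z=1, Y=1, W=3) weight 1/1728
  (X=1, V=0, U=0, Z=2, Y=1, W=2) weight 1/1728
  (X=1, V=0, U=0, Z=2, Y=1, W=3) weight 1/1728
  (X=1, V=0, U=0, Z=3, Y=1, W=2) weight 1/1728
  (X=1, V=0, U=0, Z=3, Y=1, W=3) weight 1/1728
  (X=2, V=0, U=0, Z=0, Y=0, W=2) weight 5/1728
  … 87 more
Group by Y:
  weight(Y=0) = 1/12
  weight(Y=1) = 1/12
Total weight = 1/12 + 1/12 = 1/6
P(Y=0 | obs) = 1/12 / 1/6 = 1/2
P(Y=1 | obs) = 1/12 / 1/6 = 1/2

P(Y=0) = 1/2, P(Y=1) = 1/2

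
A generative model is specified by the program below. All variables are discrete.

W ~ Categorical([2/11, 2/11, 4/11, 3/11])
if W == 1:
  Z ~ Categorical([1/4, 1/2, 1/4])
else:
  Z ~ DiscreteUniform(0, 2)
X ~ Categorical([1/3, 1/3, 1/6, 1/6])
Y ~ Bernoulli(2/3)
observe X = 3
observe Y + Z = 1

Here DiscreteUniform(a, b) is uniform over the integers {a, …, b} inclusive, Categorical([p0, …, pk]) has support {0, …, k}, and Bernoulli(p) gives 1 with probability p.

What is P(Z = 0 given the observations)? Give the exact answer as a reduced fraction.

Enumerate traces; 8 have nonzero weight after conditioning:
  (W=0, Z=0, X=3, Y=1) weight 2/297
  (W=0, Z=1, X=3, Y=0) weight 1/297
  (W=1, Z=0, X=3, Y=1) weight 1/198
  (W=1, Z=1, X=3, Y=0) weight 1/198
  (W=2, Z=0, X=3, Y=1) weight 4/297
  (W=2, Z=1, X=3, Y=0) weight 2/297
  (W=3, Z=0, X=3, Y=1) weight 1/99
  (W=3, Z=1, X=3, Y=0) weight 1/198
Group by Z:
  weight(Z=0) = 7/198
  weight(Z=1) = 2/99
Total weight = 7/198 + 2/99 = 1/18
P(Z=0 | obs) = 7/198 / 1/18 = 7/11
P(Z=1 | obs) = 2/99 / 1/18 = 4/11

P(Z = 0 | obs) = 7/11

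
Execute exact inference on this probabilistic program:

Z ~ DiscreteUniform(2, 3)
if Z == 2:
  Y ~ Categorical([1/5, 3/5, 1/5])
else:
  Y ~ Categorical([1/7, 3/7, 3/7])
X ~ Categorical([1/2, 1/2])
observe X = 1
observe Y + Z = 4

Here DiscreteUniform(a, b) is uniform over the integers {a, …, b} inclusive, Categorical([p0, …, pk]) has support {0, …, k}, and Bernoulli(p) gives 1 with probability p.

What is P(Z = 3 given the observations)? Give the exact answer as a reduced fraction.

Enumerate traces; 2 have nonzero weight after conditioning:
  (Z=2, Y=2, X=1) weight 1/20
  (Z=3, Y=1, X=1) weight 3/28
Group by Z:
  weight(Z=2) = 1/20
  weight(Z=3) = 3/28
Total weight = 1/20 + 3/28 = 11/70
P(Z=2 | obs) = 1/20 / 11/70 = 7/22
P(Z=3 | obs) = 3/28 / 11/70 = 15/22

P(Z = 3 | obs) = 15/22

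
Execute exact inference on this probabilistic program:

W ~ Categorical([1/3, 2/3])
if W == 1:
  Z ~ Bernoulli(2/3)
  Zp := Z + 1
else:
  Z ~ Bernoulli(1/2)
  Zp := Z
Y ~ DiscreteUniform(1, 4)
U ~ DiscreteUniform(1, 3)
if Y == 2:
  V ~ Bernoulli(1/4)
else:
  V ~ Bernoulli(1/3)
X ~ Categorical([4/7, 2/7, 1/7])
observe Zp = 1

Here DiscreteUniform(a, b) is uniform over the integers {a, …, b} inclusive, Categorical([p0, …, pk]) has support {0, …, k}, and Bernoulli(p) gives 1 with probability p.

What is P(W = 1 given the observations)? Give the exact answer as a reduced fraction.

Enumerate traces; 144 have nonzero weight after conditioning:
  (W=0, Z=1, Y=1, U=1, V=0, X=0) weight 1/189
  (W=0, Z=1, Y=1, U=1, V=0, X=1) weight 1/378
  (W=0, Z=1, Y=1, U=1, V=0, X=2) weight 1/756
  (W=0, Z=1, Y=1, U=1, V=1, X=0) weight 1/378
  (W=0, Z=1, Y=1, U=1, V=1, X=1) weight 1/756
  (W=0, Z=1, Y=1, U=1, V=1, X=2) weight 1/1512
  (W=0, Z=1, Y=1, U=2, V=0, X=0) weight 1/189
  (W=0, Z=1, Y=1, U=2, V=0, X=1) weight 1/378
  (W=1, Z=0, Y=1, U=1, V=0, X=0) weight 4/567
  … 135 more
Group by W:
  weight(W=0) = 1/6
  weight(W=1) = 2/9
Total weight = 1/6 + 2/9 = 7/18
P(W=0 | obs) = 1/6 / 7/18 = 3/7
P(W=1 | obs) = 2/9 / 7/18 = 4/7

P(W = 1 | obs) = 4/7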